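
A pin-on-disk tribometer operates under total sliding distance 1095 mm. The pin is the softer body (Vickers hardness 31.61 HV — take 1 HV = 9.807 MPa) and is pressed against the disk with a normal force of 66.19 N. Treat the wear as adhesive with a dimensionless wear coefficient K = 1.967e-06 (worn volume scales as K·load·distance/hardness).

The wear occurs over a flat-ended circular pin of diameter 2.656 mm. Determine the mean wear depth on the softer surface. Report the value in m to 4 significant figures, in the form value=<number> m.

Intermediates appear rounded, and every step keeps full float precision — rounded just once: four significant digits.
Convert: The distance L = 1095 mm = 1.095 m.
Convert: Hardness H = 31.61 HV × 9.807 MPa/HV = 310.0 MPa = 3.100e+08 Pa.
Convert: Pin diameter d = 2.656 mm = 0.002656 m. Contact area A = π·d²/4 = π·(0.002656 m)²/4 = 5.540e-06 m².
Working in SI base units: W = 66.19 N, H = 3.100e+08 Pa, K = 1.967e-06.
Wear volume V = K·W·L/H = 1.967e-06 · 66.19 · 1.095 / 3.100e+08 = 4.599e-13 m³.
Average depth h = V/A = 4.599e-13 / 5.540e-06 = 8.300e-08 m.

value=8.300e-08 m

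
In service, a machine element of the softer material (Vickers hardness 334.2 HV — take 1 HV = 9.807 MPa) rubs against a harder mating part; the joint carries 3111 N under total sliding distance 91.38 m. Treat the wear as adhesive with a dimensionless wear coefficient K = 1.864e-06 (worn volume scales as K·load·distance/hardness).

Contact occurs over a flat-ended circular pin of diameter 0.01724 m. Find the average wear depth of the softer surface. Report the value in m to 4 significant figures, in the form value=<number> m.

Intermediates are printed rounded — all arithmetic carries full precision — rounded just once, at 4 significant digits.
Hardness H = 334.2 HV × 9.807 MPa/HV = 3277 MPa = 3.277e+09 Pa.
Contact area A = π·d²/4 = π·(0.01724 m)²/4 = 2.334e-04 m².
In SI base units, W = 3111 N, H = 3.277e+09 Pa, K = 1.864e-06.
Archard relation: V = K·W·L/H = 1.864e-06 · 3111 · 91.38 / 3.277e+09 = 1.617e-10 m³.
Depth of wear h = V/A = 1.617e-10 / 2.334e-04 = 6.926e-07 m.

value=6.926e-07 m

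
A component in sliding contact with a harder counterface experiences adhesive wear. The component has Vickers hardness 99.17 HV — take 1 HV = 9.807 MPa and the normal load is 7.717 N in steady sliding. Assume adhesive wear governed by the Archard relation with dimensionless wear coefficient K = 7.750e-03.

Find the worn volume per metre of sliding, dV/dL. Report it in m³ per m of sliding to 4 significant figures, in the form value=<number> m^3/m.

Quoted intermediates are rounded, and every step maintains full precision, and a single final rounding: 4 significant figures.
Convert: Hardness H = 99.17 HV × 9.807 MPa/HV = 972.6 MPa = 9.726e+08 Pa.
In SI base units: W = 7.717 N, H = 9.726e+08 Pa, K = 7.750e-03.
Volumetric rate dV/dL = K·W/H — distance-free: 7.750e-03 · 7.717 / 9.726e+08 = 6.149e-11 m³/m.

value=6.149e-11 m^3/m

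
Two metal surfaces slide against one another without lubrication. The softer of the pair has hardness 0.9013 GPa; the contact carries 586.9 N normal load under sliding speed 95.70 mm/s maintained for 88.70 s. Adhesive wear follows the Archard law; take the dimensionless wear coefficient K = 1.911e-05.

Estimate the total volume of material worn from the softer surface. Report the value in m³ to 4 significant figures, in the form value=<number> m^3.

value=1.056e-10 m^3

All working math runs at full float precision; the intermediates are displayed rounded; rounded just once: 4 significant digits.
Sliding speed v = 95.70 mm/s = 0.09570 m/s. Sliding distance L = v·t = 0.09570 m/s × 88.70 s = 8.489 m.
Hardness H = 0.9013 GPa = 9.013e+08 Pa.
Restated in SI base units: W = 586.9 N, H = 9.013e+08 Pa, K = 1.911e-05.
Archard volume V = K·W·L/H = 1.911e-05 · 586.9 · 8.489 / 9.013e+08 = 1.056e-10 m³.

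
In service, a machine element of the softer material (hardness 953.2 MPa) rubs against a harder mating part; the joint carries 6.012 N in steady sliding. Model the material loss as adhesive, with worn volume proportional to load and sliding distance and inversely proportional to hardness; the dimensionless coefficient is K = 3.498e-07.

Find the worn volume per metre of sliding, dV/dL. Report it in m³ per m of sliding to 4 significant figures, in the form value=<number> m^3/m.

Intermediate values are shown rounded — the algebra holds full float precision; rounded once at the end: four significant figures.
Convert: Hardness H = 953.2 MPa = 9.532e+08 Pa.
In SI base units, W = 6.012 N, H = 9.532e+08 Pa, K = 3.498e-07.
Wear rate dV/dL = K·W/H: 3.498e-07 · 6.012 / 9.532e+08 = 2.206e-15 m³/m.

value=2.206e-15 m^3/m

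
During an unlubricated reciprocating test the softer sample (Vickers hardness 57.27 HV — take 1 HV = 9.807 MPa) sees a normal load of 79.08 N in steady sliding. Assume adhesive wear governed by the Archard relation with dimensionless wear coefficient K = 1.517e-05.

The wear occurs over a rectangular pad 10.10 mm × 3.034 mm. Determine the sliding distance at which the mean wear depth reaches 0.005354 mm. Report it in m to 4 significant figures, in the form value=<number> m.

Every step keeps full precision; quoted intermediates are rounded, and a single final rounding to four significant digits.
Hardness H = 57.27 HV × 9.807 MPa/HV = 561.6 MPa = 5.616e+08 Pa.
Pad sides 10.10 mm × 3.034 mm = 0.01010 m × 0.003034 m. Contact area A = 0.01010 m × 0.003034 m = 3.064e-05 m².
Depth limit h_lim = 0.005354 mm = 5.354e-06 m.
Restated in SI base units: W = 79.08 N, H = 5.616e+08 Pa, K = 1.517e-05.
Permissible volume V_lim = h_lim·A = 5.354e-06 · 3.064e-05 = 1.641e-10 m³.
Inverting, life L = V_lim·H/(K·W) = 1.641e-10 · 5.616e+08 / (1.517e-05 · 79.08) = 76.81 m.

value=76.81 m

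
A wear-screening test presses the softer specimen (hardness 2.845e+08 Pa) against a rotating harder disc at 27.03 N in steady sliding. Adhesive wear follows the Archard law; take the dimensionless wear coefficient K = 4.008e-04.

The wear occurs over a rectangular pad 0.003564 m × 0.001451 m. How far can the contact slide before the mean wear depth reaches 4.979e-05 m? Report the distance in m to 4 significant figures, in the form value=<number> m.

value=6.762 m

The intermediates are displayed rounded, and the algebra runs at exact precision, and rounded once at the end to four significant figures.
Convert: Contact area A = 0.003564 m × 0.001451 m = 5.171e-06 m².
In SI base units, W = 27.03 N, H = 2.845e+08 Pa, K = 4.008e-04.
At the depth limit, V_lim = h_lim·A = 4.979e-05 · 5.171e-06 = 2.575e-10 m³.
Thus life L = V_lim·H/(K·W) = 2.575e-10 · 2.845e+08 / (4.008e-04 · 27.03) = 6.762 m.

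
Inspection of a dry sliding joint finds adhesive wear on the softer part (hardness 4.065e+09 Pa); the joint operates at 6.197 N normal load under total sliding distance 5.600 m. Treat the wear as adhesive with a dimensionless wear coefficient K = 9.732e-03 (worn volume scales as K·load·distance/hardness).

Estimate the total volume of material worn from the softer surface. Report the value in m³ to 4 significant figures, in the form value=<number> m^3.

Displayed values are rounded — all working math maintains exact precision; a single final rounding, at four significant digits.
Expressed in SI base units: W = 6.197 N, H = 4.065e+09 Pa, K = 9.732e-03.
Wear volume V = K·W·L/H = 9.732e-03 · 6.197 · 5.600 / 4.065e+09 = 8.308e-11 m³.

value=8.308e-11 m^3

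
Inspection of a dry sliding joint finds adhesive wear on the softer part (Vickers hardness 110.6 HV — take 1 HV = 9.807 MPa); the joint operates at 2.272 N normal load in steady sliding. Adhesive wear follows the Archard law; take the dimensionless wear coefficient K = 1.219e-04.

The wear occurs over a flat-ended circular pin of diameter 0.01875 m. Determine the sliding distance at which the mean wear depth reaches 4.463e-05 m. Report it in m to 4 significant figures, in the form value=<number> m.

value=4.826e+04 m

Intermediates are displayed rounded, and every step keeps full float precision; rounded just once to four significant digits.
Convert: Hardness H = 110.6 HV × 9.807 MPa/HV = 1085 MPa = 1.085e+09 Pa.
Convert: Contact area A = π·d²/4 = π·(0.01875 m)²/4 = 2.761e-04 m².
Working in SI base units: W = 2.272 N, H = 1.085e+09 Pa, K = 1.219e-04.
Limit volume V_lim = h_lim·A = 4.463e-05 · 2.761e-04 = 1.232e-08 m³.
Inverting, life L = V_lim·H/(K·W) = 1.232e-08 · 1.085e+09 / (1.219e-04 · 2.272) = 4.826e+04 m.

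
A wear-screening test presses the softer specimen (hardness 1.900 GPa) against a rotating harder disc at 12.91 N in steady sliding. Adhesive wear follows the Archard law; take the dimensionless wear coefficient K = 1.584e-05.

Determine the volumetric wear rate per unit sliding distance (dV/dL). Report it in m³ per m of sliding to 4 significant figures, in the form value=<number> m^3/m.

value=1.076e-13 m^3/m

Intermediates are printed rounded — the algebra holds full float precision; a single final rounding to 4 significant figures.
Convert: Hardness H = 1.900 GPa = 1.900e+09 Pa.
As SI base values: W = 12.91 N, H = 1.900e+09 Pa, K = 1.584e-05.
Rate of wear dV/dL = K·W/H: 1.584e-05 · 12.91 / 1.900e+09 = 1.076e-13 m³/m.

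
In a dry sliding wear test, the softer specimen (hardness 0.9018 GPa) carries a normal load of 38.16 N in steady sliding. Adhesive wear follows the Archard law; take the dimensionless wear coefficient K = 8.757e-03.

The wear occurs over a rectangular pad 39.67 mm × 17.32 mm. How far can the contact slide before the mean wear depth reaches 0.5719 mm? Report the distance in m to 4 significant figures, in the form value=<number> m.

value=1060 m

The intermediates are printed rounded. Each operation carries full precision. Rounded just once, at 4 significant digits.
Convert: Hardness H = 0.9018 GPa = 9.018e+08 Pa.
Convert: Pad sides 39.67 mm × 17.32 mm = 0.03967 m × 0.01732 m. Contact area A = 0.03967 m × 0.01732 m = 6.871e-04 m².
Convert: Depth limit h_lim = 0.5719 mm = 5.719e-04 m.
Working in SI base units: W = 38.16 N, H = 9.018e+08 Pa, K = 8.757e-03.
Limit volume V_lim = h_lim·A = 5.719e-04 · 6.871e-04 = 3.929e-07 m³.
So the life L = V_lim·H/(K·W) = 3.929e-07 · 9.018e+08 / (8.757e-03 · 38.16) = 1060 m.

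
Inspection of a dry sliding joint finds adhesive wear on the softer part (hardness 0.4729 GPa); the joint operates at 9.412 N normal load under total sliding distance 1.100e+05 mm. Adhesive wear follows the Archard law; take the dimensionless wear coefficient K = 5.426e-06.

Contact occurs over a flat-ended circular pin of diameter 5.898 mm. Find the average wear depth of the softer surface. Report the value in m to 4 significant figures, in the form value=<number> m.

value=4.348e-07 m

The intermediates are shown rounded, and each operation runs at full precision. Rounded just once to four significant figures.
Sliding distance L = 1.100e+05 mm = 110.0 m.
Hardness H = 0.4729 GPa = 4.729e+08 Pa.
Pin diameter d = 5.898 mm = 0.005898 m. Contact area A = π·d²/4 = π·(0.005898 m)²/4 = 2.732e-05 m².
Collected in SI base units: W = 9.412 N, H = 4.729e+08 Pa, K = 5.426e-06.
By Archard's law, V = K·W·L/H = 5.426e-06 · 9.412 · 110.0 / 4.729e+08 = 1.188e-11 m³.
Wear depth h = V/A = 1.188e-11 / 2.732e-05 = 4.348e-07 m.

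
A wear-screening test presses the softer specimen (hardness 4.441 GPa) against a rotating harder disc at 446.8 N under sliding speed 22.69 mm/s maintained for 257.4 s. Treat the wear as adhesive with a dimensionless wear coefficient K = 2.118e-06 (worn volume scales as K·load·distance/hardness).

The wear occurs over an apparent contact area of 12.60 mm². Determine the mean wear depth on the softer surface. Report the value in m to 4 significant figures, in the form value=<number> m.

value=9.877e-08 m

The computation carries exact precision. Intermediates are printed rounded — rounded just once to 4 significant figures.
Convert: Sliding speed v = 22.69 mm/s = 0.02269 m/s. The distance L = v·t = 0.02269 m/s × 257.4 s = 5.840 m.
Convert: Hardness H = 4.441 GPa = 4.441e+09 Pa.
Convert: Contact area A = 12.60 mm² = 1.260e-05 m².
Restated in SI base units: W = 446.8 N, H = 4.441e+09 Pa, K = 2.118e-06.
Apply Archard: V = K·W·L/H = 2.118e-06 · 446.8 · 5.840 / 4.441e+09 = 1.245e-12 m³.
Mean depth h = V/A = 1.245e-12 / 1.260e-05 = 9.877e-08 m.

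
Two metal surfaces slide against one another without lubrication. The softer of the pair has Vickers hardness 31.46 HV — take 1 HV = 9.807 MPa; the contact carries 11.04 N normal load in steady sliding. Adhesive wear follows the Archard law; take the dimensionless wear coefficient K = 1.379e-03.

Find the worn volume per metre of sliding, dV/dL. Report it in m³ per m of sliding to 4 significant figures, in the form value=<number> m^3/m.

Intermediates are printed rounded, and every step holds exact precision, and one last rounding to 4 significant digits.
Hardness H = 31.46 HV × 9.807 MPa/HV = 308.5 MPa = 3.085e+08 Pa.
As SI base values: W = 11.04 N, H = 3.085e+08 Pa, K = 1.379e-03.
Sliding wear rate dV/dL = K·W/H (no L dependence): 1.379e-03 · 11.04 / 3.085e+08 = 4.934e-11 m³/m.

value=4.934e-11 m^3/m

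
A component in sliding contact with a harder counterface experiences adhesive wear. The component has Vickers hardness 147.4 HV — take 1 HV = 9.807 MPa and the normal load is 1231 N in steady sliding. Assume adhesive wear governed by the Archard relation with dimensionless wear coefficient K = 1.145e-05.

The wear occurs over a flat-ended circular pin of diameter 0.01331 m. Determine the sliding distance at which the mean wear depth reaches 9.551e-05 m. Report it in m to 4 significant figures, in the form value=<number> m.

The computation keeps full precision; intermediates are displayed rounded, and a lone final rounding: four significant digits.
Hardness H = 147.4 HV × 9.807 MPa/HV = 1446 MPa = 1.446e+09 Pa.
Contact area A = π·d²/4 = π·(0.01331 m)²/4 = 1.391e-04 m².
As SI base values: W = 1231 N, H = 1.446e+09 Pa, K = 1.145e-05.
Permissible volume V_lim = h_lim·A = 9.551e-05 · 1.391e-04 = 1.329e-08 m³.
Inverting, life L = V_lim·H/(K·W) = 1.329e-08 · 1.446e+09 / (1.145e-05 · 1231) = 1363 m.

value=1363 m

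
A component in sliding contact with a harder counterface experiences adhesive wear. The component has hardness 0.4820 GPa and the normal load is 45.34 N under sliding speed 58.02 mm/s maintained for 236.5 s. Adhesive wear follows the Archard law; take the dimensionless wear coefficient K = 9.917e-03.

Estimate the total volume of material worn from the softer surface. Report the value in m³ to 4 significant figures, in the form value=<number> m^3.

Each operation maintains full float precision — the intermediates are shown rounded, and rounded once at the end to four significant digits.
Sliding speed v = 58.02 mm/s = 0.05802 m/s. Distance L = v·t = 0.05802 m/s × 236.5 s = 13.72 m.
Hardness H = 0.4820 GPa = 4.820e+08 Pa.
Working in SI base units: W = 45.34 N, H = 4.820e+08 Pa, K = 9.917e-03.
Worn volume V = K·W·L/H = 9.917e-03 · 45.34 · 13.72 / 4.820e+08 = 1.280e-08 m³.

value=1.280e-08 m^3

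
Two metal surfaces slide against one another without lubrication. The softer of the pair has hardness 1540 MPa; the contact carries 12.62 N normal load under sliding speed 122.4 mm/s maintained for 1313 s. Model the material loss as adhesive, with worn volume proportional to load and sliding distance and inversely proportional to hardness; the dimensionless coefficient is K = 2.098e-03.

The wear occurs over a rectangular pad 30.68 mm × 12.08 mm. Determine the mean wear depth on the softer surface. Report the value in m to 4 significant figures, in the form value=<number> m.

value=7.455e-06 m

Intermediate values are displayed rounded; the computation keeps exact precision — a single final rounding: four significant figures.
Sliding speed v = 122.4 mm/s = 0.1224 m/s. Sliding distance L = v·t = 0.1224 m/s × 1313 s = 160.7 m.
Hardness H = 1540 MPa = 1.540e+09 Pa.
Pad sides 30.68 mm × 12.08 mm = 0.03068 m × 0.01208 m. Contact area A = 0.03068 m × 0.01208 m = 3.706e-04 m².
As SI base values: W = 12.62 N, H = 1.540e+09 Pa, K = 2.098e-03.
Volume removed: V = K·W·L/H = 2.098e-03 · 12.62 · 160.7 / 1.540e+09 = 2.763e-09 m³.
Average depth h = V/A = 2.763e-09 / 3.706e-04 = 7.455e-06 m.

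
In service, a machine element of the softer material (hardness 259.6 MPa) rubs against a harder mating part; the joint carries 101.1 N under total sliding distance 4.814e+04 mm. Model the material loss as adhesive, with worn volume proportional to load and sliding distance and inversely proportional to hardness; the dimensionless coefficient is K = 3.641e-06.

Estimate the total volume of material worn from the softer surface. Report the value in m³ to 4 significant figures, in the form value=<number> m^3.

Printed values are rounded. The algebra carries full precision. Rounded once at the end, at 4 significant figures.
Convert: Sliding distance L = 4.814e+04 mm = 48.14 m.
Convert: Hardness H = 259.6 MPa = 2.596e+08 Pa.
Restated in SI base units: W = 101.1 N, H = 2.596e+08 Pa, K = 3.641e-06.
Worn volume V = K·W·L/H = 3.641e-06 · 101.1 · 48.14 / 2.596e+08 = 6.826e-11 m³.

value=6.826e-11 m^3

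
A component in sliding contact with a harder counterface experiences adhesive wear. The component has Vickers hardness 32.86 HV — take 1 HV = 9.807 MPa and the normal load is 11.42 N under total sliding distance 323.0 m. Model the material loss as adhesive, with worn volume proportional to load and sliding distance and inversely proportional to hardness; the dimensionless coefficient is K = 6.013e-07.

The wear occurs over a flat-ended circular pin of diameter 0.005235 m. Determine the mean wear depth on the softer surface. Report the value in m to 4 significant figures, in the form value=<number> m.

All working math runs at full float precision — intermediates appear rounded; rounded just once: 4 significant figures.
Hardness H = 32.86 HV × 9.807 MPa/HV = 322.3 MPa = 3.223e+08 Pa.
Contact area A = π·d²/4 = π·(0.005235 m)²/4 = 2.152e-05 m².
Restated in SI base units: W = 11.42 N, H = 3.223e+08 Pa, K = 6.013e-07.
Worn volume V = K·W·L/H = 6.013e-07 · 11.42 · 323.0 / 3.223e+08 = 6.883e-12 m³.
Depth of wear h = V/A = 6.883e-12 / 2.152e-05 = 3.198e-07 m.

value=3.198e-07 m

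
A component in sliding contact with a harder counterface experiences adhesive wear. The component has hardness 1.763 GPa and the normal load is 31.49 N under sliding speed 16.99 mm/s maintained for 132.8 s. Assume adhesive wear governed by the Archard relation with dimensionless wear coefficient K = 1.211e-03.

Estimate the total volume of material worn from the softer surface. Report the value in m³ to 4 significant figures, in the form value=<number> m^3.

value=4.880e-11 m^3

The intermediates are displayed rounded. The algebra carries exact precision — rounded once at the end to four significant digits.
Convert: Sliding speed v = 16.99 mm/s = 0.01699 m/s. Distance L = v·t = 0.01699 m/s × 132.8 s = 2.256 m.
Convert: Hardness H = 1.763 GPa = 1.763e+09 Pa.
Expressed in SI base units: W = 31.49 N, H = 1.763e+09 Pa, K = 1.211e-03.
Archard relation: V = K·W·L/H = 1.211e-03 · 31.49 · 2.256 / 1.763e+09 = 4.880e-11 m³.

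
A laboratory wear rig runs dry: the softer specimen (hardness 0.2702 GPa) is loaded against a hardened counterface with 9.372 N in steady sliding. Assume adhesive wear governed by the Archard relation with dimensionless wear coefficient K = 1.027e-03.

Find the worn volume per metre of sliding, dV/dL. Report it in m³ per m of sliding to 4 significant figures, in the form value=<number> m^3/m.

value=3.562e-11 m^3/m

The computation holds full float precision — the intermediates are displayed rounded. Rounded just once: 4 significant figures.
Hardness H = 0.2702 GPa = 2.702e+08 Pa.
Working in SI base units: W = 9.372 N, H = 2.702e+08 Pa, K = 1.027e-03.
Volumetric rate dV/dL = K·W/H (independent of L): 1.027e-03 · 9.372 / 2.702e+08 = 3.562e-11 m³/m.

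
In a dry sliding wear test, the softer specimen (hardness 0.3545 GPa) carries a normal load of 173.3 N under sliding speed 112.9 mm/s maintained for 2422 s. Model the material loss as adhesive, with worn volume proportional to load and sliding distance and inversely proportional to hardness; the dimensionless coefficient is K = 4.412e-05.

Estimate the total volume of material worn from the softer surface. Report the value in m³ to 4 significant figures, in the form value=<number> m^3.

value=5.898e-09 m^3

The algebra keeps full float precision, and displayed values are rounded — one last rounding, at 4 significant digits.
Sliding speed v = 112.9 mm/s = 0.1129 m/s. Sliding distance L = v·t = 0.1129 m/s × 2422 s = 273.4 m.
Hardness H = 0.3545 GPa = 3.545e+08 Pa.
In SI base units, W = 173.3 N, H = 3.545e+08 Pa, K = 4.412e-05.
Worn volume V = K·W·L/H = 4.412e-05 · 173.3 · 273.4 / 3.545e+08 = 5.898e-09 m³.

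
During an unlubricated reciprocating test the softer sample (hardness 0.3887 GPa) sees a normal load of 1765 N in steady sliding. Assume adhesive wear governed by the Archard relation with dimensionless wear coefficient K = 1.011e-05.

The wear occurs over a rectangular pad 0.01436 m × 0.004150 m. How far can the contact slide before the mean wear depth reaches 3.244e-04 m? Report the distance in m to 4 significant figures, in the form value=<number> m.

Intermediates are displayed rounded, and all arithmetic keeps exact precision, and one final rounding: 4 significant figures.
Convert: Hardness H = 0.3887 GPa = 3.887e+08 Pa.
Convert: Contact area A = 0.01436 m × 0.004150 m = 5.959e-05 m².
Expressed in SI base units: W = 1765 N, H = 3.887e+08 Pa, K = 1.011e-05.
Limit volume V_lim = h_lim·A = 3.244e-04 · 5.959e-05 = 1.933e-08 m³.
So the life L = V_lim·H/(K·W) = 1.933e-08 · 3.887e+08 / (1.011e-05 · 1765) = 421.1 m.

value=421.1 m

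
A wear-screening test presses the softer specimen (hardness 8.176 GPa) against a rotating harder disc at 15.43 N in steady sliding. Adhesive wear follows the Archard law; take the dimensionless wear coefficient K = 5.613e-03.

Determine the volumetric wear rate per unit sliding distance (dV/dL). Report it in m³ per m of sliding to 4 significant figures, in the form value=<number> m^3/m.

value=1.059e-11 m^3/m

The intermediates are displayed rounded; every step holds full precision — a lone final rounding to 4 significant digits.
Hardness H = 8.176 GPa = 8.176e+09 Pa.
SI base units throughout: W = 15.43 N, H = 8.176e+09 Pa, K = 5.613e-03.
Sliding wear rate dV/dL = K·W/H: 5.613e-03 · 15.43 / 8.176e+09 = 1.059e-11 m³/m.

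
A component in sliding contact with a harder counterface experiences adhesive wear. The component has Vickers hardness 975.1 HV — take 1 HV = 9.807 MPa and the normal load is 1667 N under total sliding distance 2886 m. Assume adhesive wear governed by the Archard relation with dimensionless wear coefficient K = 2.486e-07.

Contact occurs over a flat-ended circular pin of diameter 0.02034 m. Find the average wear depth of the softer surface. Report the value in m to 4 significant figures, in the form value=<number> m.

value=3.849e-07 m

The computation runs at full precision — shown intermediates are rounded; rounded once at the end to 4 significant figures.
Convert: Hardness H = 975.1 HV × 9.807 MPa/HV = 9563 MPa = 9.563e+09 Pa.
Convert: Contact area A = π·d²/4 = π·(0.02034 m)²/4 = 3.249e-04 m².
Expressed in SI base units: W = 1667 N, H = 9.563e+09 Pa, K = 2.486e-07.
The Archard volume V = K·W·L/H = 2.486e-07 · 1667 · 2886 / 9.563e+09 = 1.251e-10 m³.
Wear depth h = V/A = 1.251e-10 / 3.249e-04 = 3.849e-07 m.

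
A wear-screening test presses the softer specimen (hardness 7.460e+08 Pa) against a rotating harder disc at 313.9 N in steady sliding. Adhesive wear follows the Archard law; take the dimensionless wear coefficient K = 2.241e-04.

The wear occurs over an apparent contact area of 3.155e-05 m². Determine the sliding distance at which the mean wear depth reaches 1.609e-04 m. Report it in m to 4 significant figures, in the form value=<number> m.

value=53.83 m

Quoted intermediates are rounded; each operation maintains exact precision; one final rounding, at four significant figures.
Restated in SI base units: W = 313.9 N, H = 7.460e+08 Pa, K = 2.241e-04.
Allowed volume V_lim = h_lim·A = 1.609e-04 · 3.155e-05 = 5.076e-09 m³.
Life L = V_lim·H/(K·W) = 5.076e-09 · 7.460e+08 / (2.241e-04 · 313.9) = 53.83 m.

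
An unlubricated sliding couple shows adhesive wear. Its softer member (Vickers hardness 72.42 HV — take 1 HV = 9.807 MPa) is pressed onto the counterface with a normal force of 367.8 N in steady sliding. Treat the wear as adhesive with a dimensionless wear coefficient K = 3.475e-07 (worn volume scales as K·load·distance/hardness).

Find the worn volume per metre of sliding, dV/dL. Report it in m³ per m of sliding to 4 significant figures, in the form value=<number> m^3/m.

Intermediates are displayed rounded, and the computation keeps exact precision — a lone final rounding, at 4 significant figures.
Convert: Hardness H = 72.42 HV × 9.807 MPa/HV = 710.2 MPa = 7.102e+08 Pa.
SI base units throughout: W = 367.8 N, H = 7.102e+08 Pa, K = 3.475e-07.
Volumetric rate dV/dL = K·W/H — distance-free: 3.475e-07 · 367.8 / 7.102e+08 = 1.800e-13 m³/m.

value=1.800e-13 m^3/m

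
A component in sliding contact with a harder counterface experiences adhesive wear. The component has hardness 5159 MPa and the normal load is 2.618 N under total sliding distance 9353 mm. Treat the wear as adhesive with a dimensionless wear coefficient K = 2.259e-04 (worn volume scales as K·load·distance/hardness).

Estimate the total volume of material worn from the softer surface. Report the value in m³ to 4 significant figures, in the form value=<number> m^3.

value=1.072e-12 m^3

Every step maintains full precision; intermediate values are shown rounded. Rounded just once, at four significant digits.
Convert: Path length L = 9353 mm = 9.353 m.
Convert: Hardness H = 5159 MPa = 5.159e+09 Pa.
Working in SI base units: W = 2.618 N, H = 5.159e+09 Pa, K = 2.259e-04.
Apply Archard: V = K·W·L/H = 2.259e-04 · 2.618 · 9.353 / 5.159e+09 = 1.072e-12 m³.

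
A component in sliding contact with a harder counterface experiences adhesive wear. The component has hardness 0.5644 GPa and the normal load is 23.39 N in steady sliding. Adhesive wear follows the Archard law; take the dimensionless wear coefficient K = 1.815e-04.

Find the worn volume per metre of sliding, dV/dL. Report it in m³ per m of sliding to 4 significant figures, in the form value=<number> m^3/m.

Intermediate values are printed rounded, and all arithmetic keeps full float precision. Rounded just once, at 4 significant figures.
Convert: Hardness H = 0.5644 GPa = 5.644e+08 Pa.
SI base units throughout: W = 23.39 N, H = 5.644e+08 Pa, K = 1.815e-04.
Volumetric rate dV/dL = K·W/H — distance-free: 1.815e-04 · 23.39 / 5.644e+08 = 7.522e-12 m³/m.

value=7.522e-12 m^3/m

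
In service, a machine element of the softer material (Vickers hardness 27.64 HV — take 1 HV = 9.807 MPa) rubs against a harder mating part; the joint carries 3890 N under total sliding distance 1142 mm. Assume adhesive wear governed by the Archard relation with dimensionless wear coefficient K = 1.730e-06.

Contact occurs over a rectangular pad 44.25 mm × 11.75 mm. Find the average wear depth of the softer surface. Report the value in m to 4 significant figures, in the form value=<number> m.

Each operation maintains full precision; intermediate values are shown rounded; one final rounding to 4 significant figures.
Distance L = 1142 mm = 1.142 m.
Hardness H = 27.64 HV × 9.807 MPa/HV = 271.1 MPa = 2.711e+08 Pa.
Pad sides 44.25 mm × 11.75 mm = 0.04425 m × 0.01175 m. Contact area A = 0.04425 m × 0.01175 m = 5.199e-04 m².
Collected in SI base units: W = 3890 N, H = 2.711e+08 Pa, K = 1.730e-06.
Archard volume V = K·W·L/H = 1.730e-06 · 3890 · 1.142 / 2.711e+08 = 2.835e-11 m³.
Mean depth h = V/A = 2.835e-11 / 5.199e-04 = 5.453e-08 m.

value=5.453e-08 m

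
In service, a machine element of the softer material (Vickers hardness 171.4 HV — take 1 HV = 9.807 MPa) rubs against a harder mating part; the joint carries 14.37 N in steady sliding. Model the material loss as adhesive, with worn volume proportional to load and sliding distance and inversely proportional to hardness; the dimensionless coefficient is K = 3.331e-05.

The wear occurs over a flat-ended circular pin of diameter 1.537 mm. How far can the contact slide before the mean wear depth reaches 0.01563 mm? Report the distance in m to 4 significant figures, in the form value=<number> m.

value=101.8 m

The computation runs at exact precision — shown intermediates are rounded, and rounded once at the end: four significant figures.
Hardness H = 171.4 HV × 9.807 MPa/HV = 1681 MPa = 1.681e+09 Pa.
Pin diameter d = 1.537 mm = 0.001537 m. Contact area A = π·d²/4 = π·(0.001537 m)²/4 = 1.855e-06 m².
Depth limit h_lim = 0.01563 mm = 1.563e-05 m.
Collected in SI base units: W = 14.37 N, H = 1.681e+09 Pa, K = 3.331e-05.
Wearable volume V_lim = h_lim·A = 1.563e-05 · 1.855e-06 = 2.900e-11 m³.
Life L = V_lim·H/(K·W) = 2.900e-11 · 1.681e+09 / (3.331e-05 · 14.37) = 101.8 m.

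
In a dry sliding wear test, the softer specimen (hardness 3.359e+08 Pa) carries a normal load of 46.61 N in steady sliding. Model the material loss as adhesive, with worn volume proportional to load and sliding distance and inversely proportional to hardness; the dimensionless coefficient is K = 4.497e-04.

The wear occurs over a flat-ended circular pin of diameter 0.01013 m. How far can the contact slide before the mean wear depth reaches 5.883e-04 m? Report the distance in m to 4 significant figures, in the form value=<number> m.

value=759.8 m

Every step maintains full precision, and intermediates are printed rounded, and a single final rounding, at 4 significant figures.
Contact area A = π·d²/4 = π·(0.01013 m)²/4 = 8.060e-05 m².
Working in SI base units: W = 46.61 N, H = 3.359e+08 Pa, K = 4.497e-04.
Volume at the limit: V_lim = h_lim·A = 5.883e-04 · 8.060e-05 = 4.741e-08 m³.
Inverting, life L = V_lim·H/(K·W) = 4.741e-08 · 3.359e+08 / (4.497e-04 · 46.61) = 759.8 m.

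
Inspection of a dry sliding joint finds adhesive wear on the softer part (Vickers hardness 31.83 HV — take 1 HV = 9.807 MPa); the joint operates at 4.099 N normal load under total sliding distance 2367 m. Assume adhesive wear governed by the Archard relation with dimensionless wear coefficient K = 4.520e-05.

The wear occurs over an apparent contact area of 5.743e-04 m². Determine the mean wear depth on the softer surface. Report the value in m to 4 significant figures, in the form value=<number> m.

value=2.446e-06 m

Intermediate values appear rounded — every step carries exact precision — rounded just once to four significant figures.
Hardness H = 31.83 HV × 9.807 MPa/HV = 312.2 MPa = 3.122e+08 Pa.
As SI base values: W = 4.099 N, H = 3.122e+08 Pa, K = 4.520e-05.
Worn volume V = K·W·L/H = 4.520e-05 · 4.099 · 2367 / 3.122e+08 = 1.405e-09 m³.
Depth of wear h = V/A = 1.405e-09 / 5.743e-04 = 2.446e-06 m.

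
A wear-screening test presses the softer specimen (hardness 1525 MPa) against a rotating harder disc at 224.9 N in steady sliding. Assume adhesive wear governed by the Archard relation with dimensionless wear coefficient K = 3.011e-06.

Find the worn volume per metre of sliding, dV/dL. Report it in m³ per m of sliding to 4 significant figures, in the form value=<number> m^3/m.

value=4.440e-13 m^3/m

Every step keeps full precision; intermediates appear rounded, and rounded once at the end: 4 significant figures.
Hardness H = 1525 MPa = 1.525e+09 Pa.
Restated in SI base units: W = 224.9 N, H = 1.525e+09 Pa, K = 3.011e-06.
Rate of wear dV/dL = K·W/H (no L dependence): 3.011e-06 · 224.9 / 1.525e+09 = 4.440e-13 m³/m.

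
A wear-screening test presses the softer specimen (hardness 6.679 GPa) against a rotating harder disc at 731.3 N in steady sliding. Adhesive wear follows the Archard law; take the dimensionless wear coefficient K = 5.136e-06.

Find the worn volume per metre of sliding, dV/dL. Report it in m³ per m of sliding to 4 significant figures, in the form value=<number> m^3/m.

Every step runs at full precision — intermediate values are displayed rounded — a single final rounding, at four significant figures.
Hardness H = 6.679 GPa = 6.679e+09 Pa.
Expressed in SI base units: W = 731.3 N, H = 6.679e+09 Pa, K = 5.136e-06.
Volumetric rate dV/dL = K·W/H — distance-free: 5.136e-06 · 731.3 / 6.679e+09 = 5.624e-13 m³/m.

value=5.624e-13 m^3/m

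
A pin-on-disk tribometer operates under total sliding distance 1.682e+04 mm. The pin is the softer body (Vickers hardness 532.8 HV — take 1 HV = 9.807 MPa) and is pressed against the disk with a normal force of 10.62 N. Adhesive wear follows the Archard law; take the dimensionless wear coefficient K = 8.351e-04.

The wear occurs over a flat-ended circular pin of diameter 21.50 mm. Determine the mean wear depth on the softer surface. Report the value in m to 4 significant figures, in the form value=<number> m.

value=7.864e-08 m

Quoted intermediates are rounded. Each operation holds full precision — rounded once at the end, at 4 significant digits.
Convert: Distance L = 1.682e+04 mm = 16.82 m.
Convert: Hardness H = 532.8 HV × 9.807 MPa/HV = 5225 MPa = 5.225e+09 Pa.
Convert: Pin diameter d = 21.50 mm = 0.02150 m. Contact area A = π·d²/4 = π·(0.02150 m)²/4 = 3.631e-04 m².
In SI base units: W = 10.62 N, H = 5.225e+09 Pa, K = 8.351e-04.
The Archard volume V = K·W·L/H = 8.351e-04 · 10.62 · 16.82 / 5.225e+09 = 2.855e-11 m³.
Mean wear depth h = V/A = 2.855e-11 / 3.631e-04 = 7.864e-08 m.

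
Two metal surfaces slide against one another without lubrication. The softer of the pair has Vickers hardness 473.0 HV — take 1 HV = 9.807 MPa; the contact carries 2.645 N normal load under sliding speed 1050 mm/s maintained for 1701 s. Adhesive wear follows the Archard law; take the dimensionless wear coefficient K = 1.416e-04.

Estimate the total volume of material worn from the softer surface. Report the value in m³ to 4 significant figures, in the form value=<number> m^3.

Every step holds exact precision — intermediates are printed rounded, and rounded just once, at 4 significant digits.
Convert: Sliding speed v = 1050 mm/s = 1.050 m/s. Sliding distance L = v·t = 1.050 m/s × 1701 s = 1786 m.
Convert: Hardness H = 473.0 HV × 9.807 MPa/HV = 4639 MPa = 4.639e+09 Pa.
SI base units throughout: W = 2.645 N, H = 4.639e+09 Pa, K = 1.416e-04.
The Archard volume V = K·W·L/H = 1.416e-04 · 2.645 · 1786 / 4.639e+09 = 1.442e-10 m³.

value=1.442e-10 m^3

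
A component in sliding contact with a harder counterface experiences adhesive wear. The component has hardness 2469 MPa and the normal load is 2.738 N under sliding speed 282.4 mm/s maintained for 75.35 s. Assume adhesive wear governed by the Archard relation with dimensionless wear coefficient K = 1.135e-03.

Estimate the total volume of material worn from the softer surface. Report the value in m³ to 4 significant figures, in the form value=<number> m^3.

Every step holds full precision. Intermediates appear rounded. Rounded once at the end, at four significant digits.
Sliding speed v = 282.4 mm/s = 0.2824 m/s. Path length L = v·t = 0.2824 m/s × 75.35 s = 21.28 m.
Hardness H = 2469 MPa = 2.469e+09 Pa.
Collected in SI base units: W = 2.738 N, H = 2.469e+09 Pa, K = 1.135e-03.
Wear volume V = K·W·L/H = 1.135e-03 · 2.738 · 21.28 / 2.469e+09 = 2.678e-11 m³.

value=2.678e-11 m^3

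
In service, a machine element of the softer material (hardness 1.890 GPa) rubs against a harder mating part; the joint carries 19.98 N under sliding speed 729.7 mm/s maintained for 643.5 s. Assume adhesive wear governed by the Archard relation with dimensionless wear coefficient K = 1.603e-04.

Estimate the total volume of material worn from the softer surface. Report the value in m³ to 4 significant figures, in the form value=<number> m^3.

Every step carries full float precision — quoted intermediates are rounded. Rounded once at the end, at 4 significant figures.
Convert: Sliding speed v = 729.7 mm/s = 0.7297 m/s. Distance covered L = v·t = 0.7297 m/s × 643.5 s = 469.6 m.
Convert: Hardness H = 1.890 GPa = 1.890e+09 Pa.
Restated in SI base units: W = 19.98 N, H = 1.890e+09 Pa, K = 1.603e-04.
The Archard volume V = K·W·L/H = 1.603e-04 · 19.98 · 469.6 / 1.890e+09 = 7.957e-10 m³.

value=7.957e-10 m^3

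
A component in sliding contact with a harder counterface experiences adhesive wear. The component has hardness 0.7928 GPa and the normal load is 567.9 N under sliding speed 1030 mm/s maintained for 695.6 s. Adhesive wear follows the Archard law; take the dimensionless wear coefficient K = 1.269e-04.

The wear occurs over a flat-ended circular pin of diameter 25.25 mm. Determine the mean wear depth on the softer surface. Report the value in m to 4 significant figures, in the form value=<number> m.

value=1.301e-04 m

The intermediates are shown rounded — each operation runs at full float precision — rounded just once to 4 significant figures.
Convert: Sliding speed v = 1030 mm/s = 1.030 m/s. Path length L = v·t = 1.030 m/s × 695.6 s = 716.5 m.
Convert: Hardness H = 0.7928 GPa = 7.928e+08 Pa.
Convert: Pin diameter d = 25.25 mm = 0.02525 m. Contact area A = π·d²/4 = π·(0.02525 m)²/4 = 5.007e-04 m².
Expressed in SI base units: W = 567.9 N, H = 7.928e+08 Pa, K = 1.269e-04.
Archard relation: V = K·W·L/H = 1.269e-04 · 567.9 · 716.5 / 7.928e+08 = 6.513e-08 m³.
Wear depth h = V/A = 6.513e-08 / 5.007e-04 = 1.301e-04 m.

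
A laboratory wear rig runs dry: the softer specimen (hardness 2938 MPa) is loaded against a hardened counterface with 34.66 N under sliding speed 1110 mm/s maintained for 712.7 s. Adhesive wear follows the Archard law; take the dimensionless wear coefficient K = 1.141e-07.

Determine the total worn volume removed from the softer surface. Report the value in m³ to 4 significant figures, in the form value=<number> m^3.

The intermediates are shown rounded; all arithmetic maintains exact precision — a single final rounding: 4 significant digits.
Sliding speed v = 1110 mm/s = 1.110 m/s. Total distance L = v·t = 1.110 m/s × 712.7 s = 791.1 m.
Hardness H = 2938 MPa = 2.938e+09 Pa.
As SI base values: W = 34.66 N, H = 2.938e+09 Pa, K = 1.141e-07.
Wear volume V = K·W·L/H = 1.141e-07 · 34.66 · 791.1 / 2.938e+09 = 1.065e-12 m³.

value=1.065e-12 m^3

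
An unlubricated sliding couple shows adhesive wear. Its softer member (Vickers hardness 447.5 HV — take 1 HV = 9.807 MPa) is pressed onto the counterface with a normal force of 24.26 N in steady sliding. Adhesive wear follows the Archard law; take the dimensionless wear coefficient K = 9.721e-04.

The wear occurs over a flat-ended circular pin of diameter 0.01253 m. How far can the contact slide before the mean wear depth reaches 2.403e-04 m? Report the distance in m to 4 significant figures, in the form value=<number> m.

Intermediate values appear rounded, and all arithmetic runs at full precision, and rounded once at the end: 4 significant figures.
Hardness H = 447.5 HV × 9.807 MPa/HV = 4389 MPa = 4.389e+09 Pa.
Contact area A = π·d²/4 = π·(0.01253 m)²/4 = 1.233e-04 m².
In SI base units: W = 24.26 N, H = 4.389e+09 Pa, K = 9.721e-04.
Limit volume V_lim = h_lim·A = 2.403e-04 · 1.233e-04 = 2.963e-08 m³.
Thus life L = V_lim·H/(K·W) = 2.963e-08 · 4.389e+09 / (9.721e-04 · 24.26) = 5514 m.

value=5514 m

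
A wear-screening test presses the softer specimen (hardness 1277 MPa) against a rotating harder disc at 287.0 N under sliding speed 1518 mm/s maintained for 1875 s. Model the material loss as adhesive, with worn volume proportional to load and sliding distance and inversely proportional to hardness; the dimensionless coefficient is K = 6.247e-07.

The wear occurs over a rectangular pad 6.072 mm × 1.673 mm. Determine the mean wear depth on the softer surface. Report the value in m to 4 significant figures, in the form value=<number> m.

Each operation keeps exact precision; intermediate values are displayed rounded. Rounded once at the end, at 4 significant figures.
Sliding speed v = 1518 mm/s = 1.518 m/s. Sliding distance L = v·t = 1.518 m/s × 1875 s = 2846 m.
Hardness H = 1277 MPa = 1.277e+09 Pa.
Pad sides 6.072 mm × 1.673 mm = 0.006072 m × 0.001673 m. Contact area A = 0.006072 m × 0.001673 m = 1.016e-05 m².
Restated in SI base units: W = 287.0 N, H = 1.277e+09 Pa, K = 6.247e-07.
By Archard's law, V = K·W·L/H = 6.247e-07 · 287.0 · 2846 / 1.277e+09 = 3.996e-10 m³.
Average depth h = V/A = 3.996e-10 / 1.016e-05 = 3.934e-05 m.

value=3.934e-05 m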